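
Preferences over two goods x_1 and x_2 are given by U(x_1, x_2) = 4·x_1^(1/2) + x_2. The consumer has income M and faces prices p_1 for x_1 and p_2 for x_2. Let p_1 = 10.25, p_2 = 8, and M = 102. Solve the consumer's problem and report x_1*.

Utility is quasi-linear in x_2; the FOC for x_1 is 2/√x_1 = p_1/p_2.
Solve: √x_1 = 2·p_2/p_1, so x_1*(p_1,p_2) = (2·p_2/p_1)², and x_2* = (M − p_1·x_1*)/p_2.
Plugging in: x_1* = (2·8/10.25)² = 2.4366.

x_1* = 2.4366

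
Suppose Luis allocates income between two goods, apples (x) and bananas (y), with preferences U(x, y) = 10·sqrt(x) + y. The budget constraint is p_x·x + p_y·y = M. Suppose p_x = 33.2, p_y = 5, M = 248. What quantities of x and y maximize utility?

x* = 0.567, y* = 45.8349

Utility is quasi-linear in y; the FOC for x is 5/√x = p_x/p_y.
Thus x* = (5·p_y/p_x)² — independent of M — with the rest of income spent on y.
Plugging in: x* = (5·5/33.2)² = 0.567, y* = 45.8349.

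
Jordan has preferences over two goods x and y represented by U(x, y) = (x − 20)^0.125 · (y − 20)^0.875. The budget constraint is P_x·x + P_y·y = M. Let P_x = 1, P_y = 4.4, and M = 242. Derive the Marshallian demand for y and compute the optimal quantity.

y* = 46.6477

MRS = (1/7)·(y−20)/(x−20). Tangency with P_x/P_y gives y−20 = 7·(P_x/P_y)·(x−20).
After buying the subsistence bundle (20, 20), a share 0.125 of the remaining income goes to x: x* = 20 + 0.125·(M − 20P_x − 20P_y)/P_x.
Discretionary income = 242 − 20·1 − 20·4.4 = 134; y* = 20 + 0.875·134/4.4 = 46.6477.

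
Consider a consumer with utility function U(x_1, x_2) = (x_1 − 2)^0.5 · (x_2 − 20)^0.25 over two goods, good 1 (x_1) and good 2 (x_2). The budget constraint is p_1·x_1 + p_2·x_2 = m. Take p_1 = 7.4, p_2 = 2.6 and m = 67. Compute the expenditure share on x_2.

share on x_2 = 0.7771

This is Cobb-Douglas in (x_1−2, x_2−20): tangency gives 0.5·p_2·(x_2−20) = 0.25·p_1·(x_1−2).
Substituting into the budget: x_1* = 2 + 2/3·(m − 2·p_1 − 20·p_2)/p_1, and x_2* = 20 + 1/3·(…)/p_2.
Discretionary income = 67 − 2·7.4 − 20·2.6 = 0.2; x_1* = 2 + 2/3·0.2/7.4 = 2.018; x_2* = 20 + 1/3·0.2/2.6 = 20.0256.
Expenditure on x_2: 2.6·20.0256 = 52.0667; share = 0.7771.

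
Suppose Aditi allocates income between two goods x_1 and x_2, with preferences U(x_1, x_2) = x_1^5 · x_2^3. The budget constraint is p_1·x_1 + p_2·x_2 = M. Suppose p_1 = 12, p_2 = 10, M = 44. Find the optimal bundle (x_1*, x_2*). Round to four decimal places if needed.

At p_1=12, p_2=10, M=44: x_1* = 0.625·44/12 = 2.2917, x_2* = 1.65.

x_1* = 2.2917, x_2* = 1.65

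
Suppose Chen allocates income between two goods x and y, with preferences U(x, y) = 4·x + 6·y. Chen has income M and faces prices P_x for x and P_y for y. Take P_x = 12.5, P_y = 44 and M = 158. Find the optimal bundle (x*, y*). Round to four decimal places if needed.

Linear utility — the consumer picks whichever good has higher MU/price: 4/12.5 = 0.32 vs 6/44 = 0.1364.
x gives more utility per dollar, so spend all income on x: x* = M/P_x, y* = 0.
Numerically: x* = 12.64, y* = 0.

x* = 12.64, y* = 0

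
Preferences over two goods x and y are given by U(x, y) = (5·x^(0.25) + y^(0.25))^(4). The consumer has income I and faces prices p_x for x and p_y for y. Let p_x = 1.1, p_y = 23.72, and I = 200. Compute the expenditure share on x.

share on x = 0.9597

From the CES first-order condition, 5·(y/x)^(0.75) = p_x/p_y.
Solve for the ratio: y/x = [(1/5)·p_x/p_y]^(4/3).
With the ratio pinned down, the budget gives x* = I/(p_x + p_y·(y/x)) and y* = (y/x)·x*.
Numerically y/x = 0.001949, so x* = 200/(1.1 + 23.72·0.001949) = 174.4861 and y* = 0.001949·174.4861 = 0.34.
Expenditure on x: 1.1·174.4861 = 191.9347; share = 0.9597.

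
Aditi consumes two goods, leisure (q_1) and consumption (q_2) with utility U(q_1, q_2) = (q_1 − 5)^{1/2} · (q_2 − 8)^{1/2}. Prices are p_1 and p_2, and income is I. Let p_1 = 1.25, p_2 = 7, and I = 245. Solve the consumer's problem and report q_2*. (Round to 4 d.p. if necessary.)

Let q_1' = q_1−5, q_2' = q_2−8. MRS = q_2'/q_1' = p_1/p_2.
Substituting into the budget: q_1* = 5 + 0.5·(I − 5·p_1 − 8·p_2)/p_1, and q_2* = 8 + 0.5·(…)/p_2.
Discretionary income = 245 − 5·1.25 − 8·7 = 182.75; q_2* = 8 + 0.5·182.75/7 = 21.0536.

q_2* = 21.0536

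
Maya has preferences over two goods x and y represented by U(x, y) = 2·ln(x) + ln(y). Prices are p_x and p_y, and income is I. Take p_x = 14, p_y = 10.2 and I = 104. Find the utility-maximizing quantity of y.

y* = 3.3987

Tangency: MRS = 2·y/x = p_x/p_y.
So 2·p_y·y = p_x·x; combined with the budget, a share 2/3 of income goes to x.
Demand: x*(p_x,p_y,I) = 2/3·I/p_x and y* = 1/3·I/p_y.
At p_x=14, p_y=10.2, I=104: y* = 1/3·104/10.2 = 3.3987.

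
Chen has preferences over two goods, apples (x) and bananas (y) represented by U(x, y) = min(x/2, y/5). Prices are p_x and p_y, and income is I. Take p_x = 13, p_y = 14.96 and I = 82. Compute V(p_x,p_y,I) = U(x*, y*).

V = 0.8135

With perfect complements, no substitution: consume in ratio x:y = 2:5.
Budget: p_x·x + p_y·(5/2)·x = I, so (2·p_x + 5·p_y)·x = 2·I.
Demand: x*(p_x,p_y,I) = 2·I/(2·p_x + 5·p_y), y* = 5·I/(2·p_x + 5·p_y).
Here 2·13 + 5·14.96 = 100.8, giving x* = 1.627 and y* = 4.0675.
Utility at the optimum: U(1.627, 4.0675) = 0.8135.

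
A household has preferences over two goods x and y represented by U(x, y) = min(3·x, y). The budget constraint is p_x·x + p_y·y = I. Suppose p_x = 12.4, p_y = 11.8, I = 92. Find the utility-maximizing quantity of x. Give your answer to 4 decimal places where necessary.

x* = 1.9247

With perfect complements, no substitution: consume in ratio x:y = 1:3.
Budget: p_x·x + p_y·3·x = I, so (p_x + 3·p_y)·x = I.
Demand: x*(p_x,p_y,I) = I/(p_x + 3·p_y), y* = 3·I/(p_x + 3·p_y).
Here 12.4 + 3·11.8 = 47.8, giving x* = 1.9247.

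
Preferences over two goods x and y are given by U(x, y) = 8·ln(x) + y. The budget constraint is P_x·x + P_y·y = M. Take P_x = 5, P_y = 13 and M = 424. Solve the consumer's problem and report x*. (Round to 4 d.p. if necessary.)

Set MRS = P_x/P_y: (8/x)/1 = P_x/P_y.
So x*(P_x,P_y) = 8·P_y/P_x, independent of income; and y* = (M − 8·P_y)/P_y.
At the given prices: x* = 8·13/5 = 20.8.

x* = 20.8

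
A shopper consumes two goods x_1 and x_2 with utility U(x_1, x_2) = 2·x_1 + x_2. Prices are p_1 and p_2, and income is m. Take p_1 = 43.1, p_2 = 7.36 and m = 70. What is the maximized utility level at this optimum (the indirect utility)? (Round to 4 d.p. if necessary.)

Linear utility — the consumer picks whichever good has higher MU/price: 2/43.1 = 0.0464 vs 1/7.36 = 0.1359.
x_2 gives more utility per dollar, so spend all income on x_2: x_2* = m/p_2, x_1* = 0.
Numerically: x_1* = 0, x_2* = 9.5109.
Utility at the optimum: U(0, 9.5109) = 9.5109.

V = 9.5109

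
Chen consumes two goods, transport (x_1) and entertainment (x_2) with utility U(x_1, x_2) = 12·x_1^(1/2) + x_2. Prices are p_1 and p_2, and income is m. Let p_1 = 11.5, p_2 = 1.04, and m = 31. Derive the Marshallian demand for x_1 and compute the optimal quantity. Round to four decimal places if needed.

MU_x_1 = 6/√x_1, MU_x_2 = 1. Tangency: 6/√x_1 = p_1/p_2.
Solve: √x_1 = 6·p_2/p_1, so x_1*(p_1,p_2) = (6·p_2/p_1)², and x_2* = (m − p_1·x_1*)/p_2.
Plugging in: x_1* = (6·1.04/11.5)² = 0.2944.

x_1* = 0.2944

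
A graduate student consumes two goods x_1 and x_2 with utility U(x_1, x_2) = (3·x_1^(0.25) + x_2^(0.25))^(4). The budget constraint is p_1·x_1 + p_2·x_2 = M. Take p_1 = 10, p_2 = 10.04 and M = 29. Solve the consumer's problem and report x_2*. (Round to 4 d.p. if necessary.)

Substitute x_2 = (x_2/x_1)·x_1 into the budget: x_1* = M/(p_1 + p_2·(x_2/x_1)).
Numerically x_2/x_1 = 0.229894, so x_1* = 29/(10 + 10.04·0.229894) = 2.3562 and x_2* = 0.229894·2.3562 = 0.5417.

x_2* = 0.5417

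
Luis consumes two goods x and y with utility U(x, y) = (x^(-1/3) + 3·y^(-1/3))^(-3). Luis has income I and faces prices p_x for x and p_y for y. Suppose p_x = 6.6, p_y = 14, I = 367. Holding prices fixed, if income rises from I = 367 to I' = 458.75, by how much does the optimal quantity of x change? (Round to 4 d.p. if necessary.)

MU_x ∝ x^(-4/3), MU_y ∝ 3·y^(-4/3), so MRS = (1/3)·(y/x)^(4/3) = p_x/p_y.
Solve for the ratio: y/x = [3·p_x/p_y]^(0.75).
With the ratio pinned down, the budget gives x* = I/(p_x + p_y·(y/x)) and y* = (y/x)·x*.
Numerically y/x = 1.296889, so x* = 367/(6.6 + 14·1.296889) = 14.8244.
At I' = 458.75: x* = 18.5305. Change: 18.5305 − 14.8244 = 3.7061.

Δx* = 3.7061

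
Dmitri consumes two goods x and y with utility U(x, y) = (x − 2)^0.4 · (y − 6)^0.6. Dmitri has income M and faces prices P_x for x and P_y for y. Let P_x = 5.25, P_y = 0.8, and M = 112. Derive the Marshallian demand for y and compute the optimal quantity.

After buying the subsistence bundle (2, 6), a share 0.4 of the remaining income goes to x: x* = 2 + 0.4·(M − 2P_x − 6P_y)/P_x.
Discretionary income = 112 − 2·5.25 − 6·0.8 = 96.7; y* = 6 + 0.6·96.7/0.8 = 78.525.

y* = 78.525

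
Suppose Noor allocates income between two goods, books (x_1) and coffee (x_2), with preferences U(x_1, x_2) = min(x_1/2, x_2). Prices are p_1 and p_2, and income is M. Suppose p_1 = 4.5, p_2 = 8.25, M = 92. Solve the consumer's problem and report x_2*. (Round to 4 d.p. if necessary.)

Here 2·4.5 + 8.25 = 17.25, giving x_2* = 5.3333.

x_2* = 5.3333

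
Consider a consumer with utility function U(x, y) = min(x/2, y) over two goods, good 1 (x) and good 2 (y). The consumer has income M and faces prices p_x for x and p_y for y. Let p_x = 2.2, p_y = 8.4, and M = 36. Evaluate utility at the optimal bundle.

Demand: x*(p_x,p_y,M) = 2·M/(2·p_x + p_y), y* = M/(2·p_x + p_y).
Here 2·2.2 + 8.4 = 12.8, giving x* = 5.625 and y* = 2.8125.
Utility at the optimum: U(5.625, 2.8125) = 2.8125.

V = 2.8125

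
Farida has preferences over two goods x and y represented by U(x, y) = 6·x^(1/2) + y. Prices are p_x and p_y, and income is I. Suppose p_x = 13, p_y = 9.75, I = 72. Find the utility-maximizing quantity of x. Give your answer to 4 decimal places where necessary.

MU_x = 3/√x, MU_y = 1. Tangency: 3/√x = p_x/p_y.
Thus x* = (3·p_y/p_x)² — independent of I — with the rest of income spent on y.
Plugging in: x* = (3·9.75/13)² = 5.0625.

x* = 5.0625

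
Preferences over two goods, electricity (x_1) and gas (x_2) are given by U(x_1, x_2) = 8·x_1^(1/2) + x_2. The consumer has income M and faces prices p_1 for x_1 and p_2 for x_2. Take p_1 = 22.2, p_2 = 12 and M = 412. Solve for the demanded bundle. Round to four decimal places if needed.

x_1* = 4.6749, x_2* = 25.6847

Utility is quasi-linear in x_2; the FOC for x_1 is 4/√x_1 = p_1/p_2.
Thus x_1* = (4·p_2/p_1)² — independent of M — with the rest of income spent on x_2.
Plugging in: x_1* = (4·12/22.2)² = 4.6749, x_2* = 25.6847.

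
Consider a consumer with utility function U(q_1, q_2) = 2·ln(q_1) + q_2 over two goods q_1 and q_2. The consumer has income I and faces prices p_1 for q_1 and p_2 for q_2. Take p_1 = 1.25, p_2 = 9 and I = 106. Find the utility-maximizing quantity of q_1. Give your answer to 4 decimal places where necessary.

q_1* = 14.4

Set MRS = p_1/p_2: (2/q_1)/1 = p_1/p_2.
So q_1*(p_1,p_2) = 2·p_2/p_1, independent of income; and q_2* = (I − 2·p_2)/p_2.
At the given prices: q_1* = 2·9/1.25 = 14.4.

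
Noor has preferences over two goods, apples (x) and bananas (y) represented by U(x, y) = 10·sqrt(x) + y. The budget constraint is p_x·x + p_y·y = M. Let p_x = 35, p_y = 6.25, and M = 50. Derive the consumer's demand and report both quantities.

Set MRS = p_x/p_y: 5·x^(−1/2) = p_x/p_y.
Thus x* = (5·p_y/p_x)² — independent of M — with the rest of income spent on y.
Plugging in: x* = (5·6.25/35)² = 0.7972, y* = 3.5357.

x* = 0.7972, y* = 3.5357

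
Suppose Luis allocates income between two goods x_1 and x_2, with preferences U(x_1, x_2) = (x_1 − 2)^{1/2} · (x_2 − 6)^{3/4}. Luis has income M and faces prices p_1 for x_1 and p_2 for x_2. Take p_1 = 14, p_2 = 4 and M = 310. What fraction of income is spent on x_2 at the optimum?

share on x_2 = 0.5768

Substituting into the budget: x_1* = 2 + 0.4·(M − 2·p_1 − 6·p_2)/p_1, and x_2* = 6 + 0.6·(…)/p_2.
Discretionary income = 310 − 2·14 − 6·4 = 258; x_1* = 2 + 0.4·258/14 = 9.3714; x_2* = 6 + 0.6·258/4 = 44.7.
Expenditure on x_2: 4·44.7 = 178.8; share = 0.5768.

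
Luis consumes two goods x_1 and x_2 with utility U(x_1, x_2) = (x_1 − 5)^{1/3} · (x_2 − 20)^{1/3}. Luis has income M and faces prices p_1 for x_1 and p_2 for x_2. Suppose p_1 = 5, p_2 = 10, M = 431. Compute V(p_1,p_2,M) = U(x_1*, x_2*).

Let x_1' = x_1−5, x_2' = x_2−20. MRS = x_2'/x_1' = p_1/p_2.
After buying the subsistence bundle (5, 20), a share 0.5 of the remaining income goes to x_1: x_1* = 5 + 0.5·(M − 5p_1 − 20p_2)/p_1.
Discretionary income = 431 − 5·5 − 20·10 = 206; x_1* = 5 + 0.5·206/5 = 25.6; x_2* = 20 + 0.5·206/10 = 30.3.
Utility at the optimum: U(25.6, 30.3) = 5.9644.

V = 5.9644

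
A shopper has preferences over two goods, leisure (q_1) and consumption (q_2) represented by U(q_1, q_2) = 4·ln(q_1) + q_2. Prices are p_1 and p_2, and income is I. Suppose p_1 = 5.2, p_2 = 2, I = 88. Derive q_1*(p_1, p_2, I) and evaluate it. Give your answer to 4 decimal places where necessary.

q_1* = 1.5385

So q_1*(p_1,p_2) = 4·p_2/p_1, independent of income; and q_2* = (I − 4·p_2)/p_2.
At the given prices: q_1* = 4·2/5.2 = 1.5385.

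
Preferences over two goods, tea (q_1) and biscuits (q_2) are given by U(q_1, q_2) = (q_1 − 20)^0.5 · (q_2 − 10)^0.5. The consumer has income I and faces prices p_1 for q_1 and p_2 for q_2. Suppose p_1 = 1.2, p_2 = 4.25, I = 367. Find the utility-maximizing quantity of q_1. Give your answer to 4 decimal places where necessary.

MRS = (q_2−10)/(q_1−20). Tangency with p_1/p_2 gives q_2−10 = (p_1/p_2)·(q_1−20).
Substituting into the budget: q_1* = 20 + 0.5·(I − 20·p_1 − 10·p_2)/p_1, and q_2* = 10 + 0.5·(…)/p_2.
Discretionary income = 367 − 20·1.2 − 10·4.25 = 300.5; q_1* = 20 + 0.5·300.5/1.2 = 145.2083.

q_1* = 145.2083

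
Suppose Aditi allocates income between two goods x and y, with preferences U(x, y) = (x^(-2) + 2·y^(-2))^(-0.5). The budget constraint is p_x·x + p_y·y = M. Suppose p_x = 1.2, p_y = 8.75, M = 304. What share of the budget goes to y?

From the CES first-order condition, (1/2)·(y/x)^(3) = p_x/p_y.
Solve for the ratio: y/x = [2·p_x/p_y]^(1/3).
With the ratio pinned down, the budget gives x* = M/(p_x + p_y·(y/x)) and y* = (y/x)·x*.
Numerically y/x = 0.649732, so x* = 304/(1.2 + 8.75·0.649732) = 44.153 and y* = 0.649732·44.153 = 28.6876.
Expenditure on y: 8.75·28.6876 = 251.0165; share = 0.8257.

share on y = 0.8257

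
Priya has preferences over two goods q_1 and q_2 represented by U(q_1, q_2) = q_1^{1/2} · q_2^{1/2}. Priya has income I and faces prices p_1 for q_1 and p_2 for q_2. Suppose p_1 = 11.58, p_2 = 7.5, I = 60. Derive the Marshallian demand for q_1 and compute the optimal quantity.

q_1* = 2.5907

The MRS is q_2/q_1. Set MRS = p_1/p_2.
So 0.5·p_2·q_2 = 0.5·p_1·q_1; combined with the budget, a share 0.5 of income goes to q_1.
Demand: q_1*(p_1,p_2,I) = 0.5·I/p_1 and q_2* = 0.5·I/p_2.
At p_1=11.58, p_2=7.5, I=60: q_1* = 0.5·60/11.58 = 2.5907.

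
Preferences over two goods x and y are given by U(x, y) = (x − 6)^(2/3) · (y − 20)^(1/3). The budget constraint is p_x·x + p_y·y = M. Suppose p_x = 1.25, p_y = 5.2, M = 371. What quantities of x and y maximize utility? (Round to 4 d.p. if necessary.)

x* = 144.4, y* = 36.6346

MRS = 2·(y−20)/(x−6). Tangency with p_x/p_y gives y−20 = (1/2)·(p_x/p_y)·(x−6).
Substituting into the budget: x* = 6 + 2/3·(M − 6·p_x − 20·p_y)/p_x, and y* = 20 + 1/3·(…)/p_y.
Discretionary income = 371 − 6·1.25 − 20·5.2 = 259.5; x* = 6 + 2/3·259.5/1.25 = 144.4; y* = 20 + 1/3·259.5/5.2 = 36.6346.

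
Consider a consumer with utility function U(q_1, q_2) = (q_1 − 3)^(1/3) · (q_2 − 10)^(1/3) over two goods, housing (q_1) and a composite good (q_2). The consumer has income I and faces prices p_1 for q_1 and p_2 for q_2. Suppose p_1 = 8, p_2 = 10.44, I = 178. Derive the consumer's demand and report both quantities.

q_1* = 6.1, q_2* = 12.3755

This is Cobb-Douglas in (q_1−3, q_2−10): tangency gives 1/3·p_2·(q_2−10) = 1/3·p_1·(q_1−3).
After buying the subsistence bundle (3, 10), a share 0.5 of the remaining income goes to q_1: q_1* = 3 + 0.5·(I − 3p_1 − 10p_2)/p_1.
Discretionary income = 178 − 3·8 − 10·10.44 = 49.6; q_1* = 3 + 0.5·49.6/8 = 6.1; q_2* = 10 + 0.5·49.6/10.44 = 12.3755.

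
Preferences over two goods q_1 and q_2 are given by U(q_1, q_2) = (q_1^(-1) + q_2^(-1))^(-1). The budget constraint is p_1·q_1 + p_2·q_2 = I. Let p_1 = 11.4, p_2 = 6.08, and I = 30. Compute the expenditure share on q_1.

share on q_1 = 0.5779

Substitute q_2 = (q_2/q_1)·q_1 into the budget: q_1* = I/(p_1 + p_2·(q_2/q_1)).
Numerically q_2/q_1 = 1.369306, so q_1* = 30/(11.4 + 6.08·1.369306) = 1.5209 and q_2* = 1.369306·1.5209 = 2.0826.
Expenditure on q_1: 11.4·1.5209 = 17.3381; share = 0.5779.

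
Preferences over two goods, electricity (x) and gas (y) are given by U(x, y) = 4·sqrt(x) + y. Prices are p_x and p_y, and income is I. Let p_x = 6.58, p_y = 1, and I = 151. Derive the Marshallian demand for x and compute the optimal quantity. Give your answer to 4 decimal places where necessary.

Solve: √x = 2·p_y/p_x, so x*(p_x,p_y) = (2·p_y/p_x)², and y* = (I − p_x·x*)/p_y.
Plugging in: x* = (2·1/6.58)² = 0.0924.

x* = 0.0924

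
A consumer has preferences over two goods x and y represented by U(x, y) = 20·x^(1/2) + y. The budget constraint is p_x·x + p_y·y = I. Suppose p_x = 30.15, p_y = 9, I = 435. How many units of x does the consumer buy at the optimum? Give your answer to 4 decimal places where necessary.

Set MRS = p_x/p_y: 10·x^(−1/2) = p_x/p_y.
Solve: √x = 10·p_y/p_x, so x*(p_x,p_y) = (10·p_y/p_x)², and y* = (I − p_x·x*)/p_y.
Plugging in: x* = (10·9/30.15)² = 8.9107.

x* = 8.9107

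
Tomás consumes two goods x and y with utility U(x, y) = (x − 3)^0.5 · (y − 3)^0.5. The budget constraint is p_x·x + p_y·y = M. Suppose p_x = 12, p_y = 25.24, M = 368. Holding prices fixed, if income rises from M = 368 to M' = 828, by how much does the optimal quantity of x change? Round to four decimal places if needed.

Δx* = 19.1667

Let x' = x−3, y' = y−3. MRS = y'/x' = p_x/p_y.
Substituting into the budget: x* = 3 + 0.5·(M − 3·p_x − 3·p_y)/p_x, and y* = 3 + 0.5·(…)/p_y.
Discretionary income = 368 − 3·12 − 3·25.24 = 256.28; x* = 3 + 0.5·256.28/12 = 13.6783.
At M' = 828: x* = 32.845. Change: 32.845 − 13.6783 = 19.1667.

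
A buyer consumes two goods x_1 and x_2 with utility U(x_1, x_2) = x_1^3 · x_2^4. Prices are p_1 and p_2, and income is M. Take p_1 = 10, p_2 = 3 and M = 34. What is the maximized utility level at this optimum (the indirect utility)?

At p_1=10, p_2=3, M=34: x_1* = 3/7·34/10 = 1.4571, x_2* = 6.4762.
Utility at the optimum: U(1.4571, 6.4762) = 5442.3297.

V = 5442.3297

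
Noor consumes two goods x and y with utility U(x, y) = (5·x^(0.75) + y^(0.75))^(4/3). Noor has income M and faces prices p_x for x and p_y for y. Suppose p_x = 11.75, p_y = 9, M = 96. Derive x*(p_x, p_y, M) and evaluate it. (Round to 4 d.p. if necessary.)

x* = 8.1412

With the ratio pinned down, the budget gives x* = M/(p_x + p_y·(y/x)) and y* = (y/x)·x*.
Numerically y/x = 0.004648, so x* = 96/(11.75 + 9·0.004648) = 8.1412.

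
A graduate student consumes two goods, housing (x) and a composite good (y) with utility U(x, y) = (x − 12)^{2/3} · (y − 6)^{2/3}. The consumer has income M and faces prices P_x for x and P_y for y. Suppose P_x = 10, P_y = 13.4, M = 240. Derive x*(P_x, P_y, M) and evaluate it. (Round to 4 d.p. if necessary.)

x* = 13.98

This is Cobb-Douglas in (x−12, y−6): tangency gives 2/3·P_y·(y−6) = 2/3·P_x·(x−12).
After buying the subsistence bundle (12, 6), a share 0.5 of the remaining income goes to x: x* = 12 + 0.5·(M − 12P_x − 6P_y)/P_x.
Discretionary income = 240 − 12·10 − 6·13.4 = 39.6; x* = 12 + 0.5·39.6/10 = 13.98.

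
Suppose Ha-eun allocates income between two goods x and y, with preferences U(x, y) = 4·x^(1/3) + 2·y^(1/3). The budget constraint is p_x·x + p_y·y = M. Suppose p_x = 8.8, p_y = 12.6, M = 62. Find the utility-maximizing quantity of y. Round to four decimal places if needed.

From the CES first-order condition, 2·(y/x)^(2/3) = p_x/p_y.
Solve for the ratio: y/x = [(1/2)·p_x/p_y]^(1.5).
With the ratio pinned down, the budget gives x* = M/(p_x + p_y·(y/x)) and y* = (y/x)·x*.
Numerically y/x = 0.206359, so x* = 62/(8.8 + 12.6·0.206359) = 5.4385 and y* = 0.206359·5.4385 = 1.1223.

y* = 1.1223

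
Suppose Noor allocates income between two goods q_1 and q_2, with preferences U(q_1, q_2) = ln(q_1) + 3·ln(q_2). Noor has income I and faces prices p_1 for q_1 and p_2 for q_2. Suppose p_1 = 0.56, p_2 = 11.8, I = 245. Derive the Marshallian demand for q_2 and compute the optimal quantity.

The MRS is (1/3)·q_2/q_1. Set MRS = p_1/p_2.
Rearranging, p_2·q_2 = 3·p_1·q_1. Substituting into the budget gives p_1·q_1·(1 + 3) = I.
Demand: q_1*(p_1,p_2,I) = 0.25·I/p_1 and q_2* = 0.75·I/p_2.
At p_1=0.56, p_2=11.8, I=245: q_2* = 0.75·245/11.8 = 15.572.

q_2* = 15.572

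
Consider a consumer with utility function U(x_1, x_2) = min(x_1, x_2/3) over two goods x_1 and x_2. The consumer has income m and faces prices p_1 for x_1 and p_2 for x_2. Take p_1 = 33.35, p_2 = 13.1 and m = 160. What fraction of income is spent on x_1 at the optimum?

With perfect complements, no substitution: consume in ratio x_1:x_2 = 1:3.
Budget: p_1·x_1 + p_2·3·x_1 = m, so (p_1 + 3·p_2)·x_1 = m.
Demand: x_1*(p_1,p_2,m) = m/(p_1 + 3·p_2), x_2* = 3·m/(p_1 + 3·p_2).
Here 33.35 + 3·13.1 = 72.65, giving x_1* = 2.2023 and x_2* = 6.607.
Expenditure on x_1: 33.35·2.2023 = 73.448; share = 0.4591.

share on x_1 = 0.4591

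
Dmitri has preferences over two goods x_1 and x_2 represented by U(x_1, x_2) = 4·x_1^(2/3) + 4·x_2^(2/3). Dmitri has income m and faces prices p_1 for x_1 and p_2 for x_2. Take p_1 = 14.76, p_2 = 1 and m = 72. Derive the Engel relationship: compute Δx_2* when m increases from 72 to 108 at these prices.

Δx_2* = 35.8355

From the CES first-order condition, (x_2/x_1)^(1/3) = p_1/p_2.
Hence x_2/x_1 = (p_1/p_2)^(1/(1/3)), i.e. raised to the 3 power.
Substitute x_2 = (x_2/x_1)·x_1 into the budget: x_1* = m/(p_1 + p_2·(x_2/x_1)).
Numerically x_2/x_1 = 3215.578176, so x_1* = 72/(14.76 + 1·3215.578176) = 0.0223 and x_2* = 3215.578176·0.0223 = 71.671.
At m' = 108: x_2* = 107.5065. Change: 107.5065 − 71.671 = 35.8355.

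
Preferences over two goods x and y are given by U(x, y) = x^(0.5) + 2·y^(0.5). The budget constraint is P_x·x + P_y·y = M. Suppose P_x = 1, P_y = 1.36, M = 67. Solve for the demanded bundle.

x* = 17, y* = 36.7647

MU_x ∝ x^(-0.5), MU_y ∝ 2·y^(-0.5), so MRS = (1/2)·(y/x)^(0.5) = P_x/P_y.
Hence y/x = (2·P_x/P_y)^(1/(0.5)), i.e. raised to the 2 power.
Substitute y = (y/x)·x into the budget: x* = M/(P_x + P_y·(y/x)).
Numerically y/x = 2.16263, so x* = 67/(1 + 1.36·2.16263) = 17 and y* = 2.16263·17 = 36.7647.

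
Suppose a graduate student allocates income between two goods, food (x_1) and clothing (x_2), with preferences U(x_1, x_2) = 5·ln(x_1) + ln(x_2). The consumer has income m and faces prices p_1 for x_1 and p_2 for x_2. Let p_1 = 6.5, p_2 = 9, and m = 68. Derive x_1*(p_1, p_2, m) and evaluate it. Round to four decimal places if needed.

MU_x_1/MU_x_2 = (5·x_2)/(x_1); tangency sets this equal to p_1/p_2.
So 5·p_2·x_2 = p_1·x_1; combined with the budget, a share 5/6 of income goes to x_1.
Demand: x_1*(p_1,p_2,m) = 5/6·m/p_1 and x_2* = 1/6·m/p_2.
At p_1=6.5, p_2=9, m=68: x_1* = 5/6·68/6.5 = 8.7179.

x_1* = 8.7179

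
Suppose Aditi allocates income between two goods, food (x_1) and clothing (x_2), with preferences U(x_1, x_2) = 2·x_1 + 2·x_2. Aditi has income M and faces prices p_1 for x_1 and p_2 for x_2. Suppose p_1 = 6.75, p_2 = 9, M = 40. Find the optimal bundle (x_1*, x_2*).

Linear utility — the consumer picks whichever good has higher MU/price: 2/6.75 = 0.2963 vs 2/9 = 0.2222.
x_1 gives more utility per dollar, so spend all income on x_1: x_1* = M/p_1, x_2* = 0.
Numerically: x_1* = 5.9259, x_2* = 0.

x_1* = 5.9259, x_2* = 0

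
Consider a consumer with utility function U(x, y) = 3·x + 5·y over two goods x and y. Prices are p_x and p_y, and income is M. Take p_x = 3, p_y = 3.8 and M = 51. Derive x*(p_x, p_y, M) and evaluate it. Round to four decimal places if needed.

x* = 0

Perfect substitutes: compare marginal utility per dollar. 3/p_x vs 5/p_y → 1 vs 1.3158.
y gives more utility per dollar, so spend all income on y: y* = M/p_y, x* = 0.
Numerically: x* = 0, y* = 13.4211.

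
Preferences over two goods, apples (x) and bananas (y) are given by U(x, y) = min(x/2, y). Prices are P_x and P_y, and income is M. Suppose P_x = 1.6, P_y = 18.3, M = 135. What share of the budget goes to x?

share on x = 0.1488

Demand: x*(P_x,P_y,M) = 2·M/(2·P_x + P_y), y* = M/(2·P_x + P_y).
Here 2·1.6 + 18.3 = 21.5, giving x* = 12.5581 and y* = 6.2791.
Expenditure on x: 1.6·12.5581 = 20.093; share = 0.1488.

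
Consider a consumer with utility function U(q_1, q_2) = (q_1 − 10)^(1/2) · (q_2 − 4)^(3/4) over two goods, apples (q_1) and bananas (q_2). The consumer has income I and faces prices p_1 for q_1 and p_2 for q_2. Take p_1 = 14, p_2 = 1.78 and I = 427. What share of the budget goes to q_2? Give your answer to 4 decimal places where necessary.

share on q_2 = 0.4099

Let q_1' = q_1−10, q_2' = q_2−4. MRS = (2/3)·q_2'/q_1' = p_1/p_2.
After buying the subsistence bundle (10, 4), a share 0.4 of the remaining income goes to q_1: q_1* = 10 + 0.4·(I − 10p_1 − 4p_2)/p_1.
Discretionary income = 427 − 10·14 − 4·1.78 = 279.88; q_1* = 10 + 0.4·279.88/14 = 17.9966; q_2* = 4 + 0.6·279.88/1.78 = 98.3416.
Expenditure on q_2: 1.78·98.3416 = 175.048; share = 0.4099.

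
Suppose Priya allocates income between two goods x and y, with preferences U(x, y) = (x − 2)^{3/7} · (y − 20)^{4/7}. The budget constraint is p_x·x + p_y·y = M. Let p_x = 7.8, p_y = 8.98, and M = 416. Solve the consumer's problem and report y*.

This is Cobb-Douglas in (x−2, y−20): tangency gives 3/7·p_y·(y−20) = 4/7·p_x·(x−2).
After buying the subsistence bundle (2, 20), a share 3/7 of the remaining income goes to x: x* = 2 + 3/7·(M − 2p_x − 20p_y)/p_x.
Discretionary income = 416 − 2·7.8 − 20·8.98 = 220.8; y* = 20 + 4/7·220.8/8.98 = 34.0503.

y* = 34.0503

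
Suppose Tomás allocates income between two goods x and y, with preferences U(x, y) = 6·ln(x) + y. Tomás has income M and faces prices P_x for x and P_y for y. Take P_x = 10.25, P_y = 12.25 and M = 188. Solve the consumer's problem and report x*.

So x*(P_x,P_y) = 6·P_y/P_x, independent of income; and y* = (M − 6·P_y)/P_y.
At the given prices: x* = 6·12.25/10.25 = 7.1707.

x* = 7.1707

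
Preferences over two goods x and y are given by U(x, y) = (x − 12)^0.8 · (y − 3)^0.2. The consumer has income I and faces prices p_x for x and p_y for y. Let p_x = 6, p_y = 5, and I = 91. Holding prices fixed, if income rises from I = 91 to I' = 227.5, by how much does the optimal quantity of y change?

Δy* = 5.46

After buying the subsistence bundle (12, 3), a share 0.8 of the remaining income goes to x: x* = 12 + 0.8·(I − 12p_x − 3p_y)/p_x.
Discretionary income = 91 − 12·6 − 3·5 = 4; y* = 3 + 0.2·4/5 = 3.16.
At I' = 227.5: y* = 8.62. Change: 8.62 − 3.16 = 5.46.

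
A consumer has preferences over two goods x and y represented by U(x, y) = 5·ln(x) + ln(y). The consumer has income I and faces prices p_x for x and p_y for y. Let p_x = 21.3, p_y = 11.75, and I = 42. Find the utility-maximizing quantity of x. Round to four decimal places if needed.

Tangency: MRS = 5·y/x = p_x/p_y.
Rearranging, p_y·y = (1/5)·p_x·x. Substituting into the budget gives p_x·x·(1 + (1/5)) = I.
Demand: x*(p_x,p_y,I) = 5/6·I/p_x and y* = 1/6·I/p_y.
At p_x=21.3, p_y=11.75, I=42: x* = 5/6·42/21.3 = 1.6432.

x* = 1.6432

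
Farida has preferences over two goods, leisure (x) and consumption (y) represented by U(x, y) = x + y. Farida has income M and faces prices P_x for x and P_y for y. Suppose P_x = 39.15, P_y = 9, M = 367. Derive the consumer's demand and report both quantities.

x* = 0, y* = 40.7778

Linear utility — the consumer picks whichever good has higher MU/price: 1/39.15 = 0.0255 vs 1/9 = 0.1111.
y gives more utility per dollar, so spend all income on y: y* = M/P_y, x* = 0.
Numerically: x* = 0, y* = 40.7778.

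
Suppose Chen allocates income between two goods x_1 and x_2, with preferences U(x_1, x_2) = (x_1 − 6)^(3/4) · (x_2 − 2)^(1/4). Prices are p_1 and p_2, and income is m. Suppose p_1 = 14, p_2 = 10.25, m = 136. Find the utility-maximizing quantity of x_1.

MRS = 3·(x_2−2)/(x_1−6). Tangency with p_1/p_2 gives x_2−2 = (1/3)·(p_1/p_2)·(x_1−6).
Substituting into the budget: x_1* = 6 + 0.75·(m − 6·p_1 − 2·p_2)/p_1, and x_2* = 2 + 0.25·(…)/p_2.
Discretionary income = 136 − 6·14 − 2·10.25 = 31.5; x_1* = 6 + 0.75·31.5/14 = 7.6875.

x_1* = 7.6875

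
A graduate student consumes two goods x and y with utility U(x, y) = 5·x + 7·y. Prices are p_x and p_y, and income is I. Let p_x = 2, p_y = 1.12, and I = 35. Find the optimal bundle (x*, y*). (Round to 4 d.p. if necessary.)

Linear utility — the consumer picks whichever good has higher MU/price: 5/2 = 2.5 vs 7/1.12 = 6.25.
y gives more utility per dollar, so spend all income on y: y* = I/p_y, x* = 0.
Numerically: x* = 0, y* = 31.25.

x* = 0, y* = 31.25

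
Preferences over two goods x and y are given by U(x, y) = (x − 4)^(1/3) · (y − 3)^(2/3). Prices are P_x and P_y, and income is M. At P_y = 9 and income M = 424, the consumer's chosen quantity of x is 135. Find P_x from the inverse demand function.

Let x' = x−4, y' = y−3. MRS = (1/2)·y'/x' = P_x/P_y.
After buying the subsistence bundle (4, 3), a share 1/3 of the remaining income goes to x: x* = 4 + 1/3·(M − 4P_x − 3P_y)/P_x.
Set x* = 135 in the demand function and solve for P_x: P_x = 1.

P_x = 1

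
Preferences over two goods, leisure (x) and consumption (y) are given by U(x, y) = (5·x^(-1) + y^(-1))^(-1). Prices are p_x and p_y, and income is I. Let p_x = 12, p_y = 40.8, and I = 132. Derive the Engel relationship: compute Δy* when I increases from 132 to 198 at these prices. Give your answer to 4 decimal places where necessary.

MU_x ∝ 5·x^(-2), MU_y ∝ y^(-2), so MRS = 5·(y/x)^(2) = p_x/p_y.
Solve for the ratio: y/x = [(1/5)·p_x/p_y]^(0.5).
Substitute y = (y/x)·x into the budget: x* = I/(p_x + p_y·(y/x)).
Numerically y/x = 0.242536, so x* = 132/(12 + 40.8·0.242536) = 6.0286 and y* = 0.242536·6.0286 = 1.4622.
At I' = 198: y* = 2.1932. Change: 2.1932 − 1.4622 = 0.7311.

Δy* = 0.7311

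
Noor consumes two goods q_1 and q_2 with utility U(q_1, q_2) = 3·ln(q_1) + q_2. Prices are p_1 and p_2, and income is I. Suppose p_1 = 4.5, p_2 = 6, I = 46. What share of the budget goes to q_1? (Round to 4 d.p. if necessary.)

MU_q_1 = 3/q_1, MU_q_2 = 1. Tangency: 3/q_1 = p_1/p_2.
So q_1*(p_1,p_2) = 3·p_2/p_1, independent of income; and q_2* = (I − 3·p_2)/p_2.
At the given prices: q_1* = 3·6/4.5 = 4, and q_2* = 4.6667.
Expenditure on q_1: 4.5·4 = 18; share = 0.3913.

share on q_1 = 0.3913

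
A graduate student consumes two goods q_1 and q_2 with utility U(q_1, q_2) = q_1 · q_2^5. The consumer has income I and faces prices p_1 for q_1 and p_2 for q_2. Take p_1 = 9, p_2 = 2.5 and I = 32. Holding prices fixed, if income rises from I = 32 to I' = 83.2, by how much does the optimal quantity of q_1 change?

Δq_1* = 0.9481

MU_q_1/MU_q_2 = (q_2)/(5·q_1); tangency sets this equal to p_1/p_2.
Rearranging, p_2·q_2 = 5·p_1·q_1. Substituting into the budget gives p_1·q_1·(1 + 5) = I.
Demand: q_1*(p_1,p_2,I) = 1/6·I/p_1 and q_2* = 5/6·I/p_2.
At p_1=9, p_2=2.5, I=32: q_1* = 1/6·32/9 = 0.5926.
At I' = 83.2: q_1* = 1.5407. Change: 1.5407 − 0.5926 = 0.9481.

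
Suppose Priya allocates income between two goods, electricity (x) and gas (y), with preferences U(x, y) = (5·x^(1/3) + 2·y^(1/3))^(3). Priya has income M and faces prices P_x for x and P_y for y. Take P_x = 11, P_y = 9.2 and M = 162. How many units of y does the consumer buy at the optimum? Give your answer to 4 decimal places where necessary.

From the CES first-order condition, (5/2)·(y/x)^(2/3) = P_x/P_y.
Hence y/x = ((2/5)·P_x/P_y)^(1/(2/3)), i.e. raised to the 1.5 power.
With the ratio pinned down, the budget gives x* = M/(P_x + P_y·(y/x)) and y* = (y/x)·x*.
Numerically y/x = 0.330748, so x* = 162/(11 + 9.2·0.330748) = 11.5361 and y* = 0.330748·11.5361 = 3.8155.

y* = 3.8155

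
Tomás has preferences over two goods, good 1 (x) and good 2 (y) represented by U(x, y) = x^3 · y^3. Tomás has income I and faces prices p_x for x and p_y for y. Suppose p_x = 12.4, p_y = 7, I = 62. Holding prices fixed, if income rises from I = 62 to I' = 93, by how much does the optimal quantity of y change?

Δy* = 2.2143

At p_x=12.4, p_y=7, I=62: y* = 0.5·62/7 = 4.4286.
At I' = 93: y* = 6.6429. Change: 6.6429 − 4.4286 = 2.2143.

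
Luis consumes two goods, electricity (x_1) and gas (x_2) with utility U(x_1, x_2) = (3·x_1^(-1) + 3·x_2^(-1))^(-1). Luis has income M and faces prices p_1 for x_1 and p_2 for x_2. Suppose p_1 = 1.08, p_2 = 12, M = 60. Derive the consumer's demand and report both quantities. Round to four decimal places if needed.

MRS = MU_x_1/MU_x_2 = (x_2/x_1)^(2). Set equal to p_1/p_2.
Hence x_2/x_1 = (p_1/p_2)^(1/(2)), i.e. raised to the 0.5 power.
With the ratio pinned down, the budget gives x_1* = M/(p_1 + p_2·(x_2/x_1)) and x_2* = (x_2/x_1)·x_1*.
Numerically x_2/x_1 = 0.3, so x_1* = 60/(1.08 + 12·0.3) = 12.8205 and x_2* = 0.3·12.8205 = 3.8462.

x_1* = 12.8205, x_2* = 3.8462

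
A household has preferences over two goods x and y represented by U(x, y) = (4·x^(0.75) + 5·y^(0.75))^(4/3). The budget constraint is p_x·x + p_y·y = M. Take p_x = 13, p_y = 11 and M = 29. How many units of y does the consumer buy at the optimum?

y* = 2.1122

MRS = MU_x/MU_y = (4/5)·(y/x)^(0.25). Set equal to p_x/p_y.
Hence y/x = ((5/4)·p_x/p_y)^(1/(0.25)), i.e. raised to the 4 power.
With the ratio pinned down, the budget gives x* = M/(p_x + p_y·(y/x)) and y* = (y/x)·x*.
Numerically y/x = 4.762585, so x* = 29/(13 + 11·4.762585) = 0.4435 and y* = 4.762585·0.4435 = 2.1122.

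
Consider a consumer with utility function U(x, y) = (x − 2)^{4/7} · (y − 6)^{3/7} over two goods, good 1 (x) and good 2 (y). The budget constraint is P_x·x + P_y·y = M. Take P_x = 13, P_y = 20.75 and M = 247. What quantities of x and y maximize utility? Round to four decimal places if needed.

Let x' = x−2, y' = y−6. MRS = (4/3)·y'/x' = P_x/P_y.
Substituting into the budget: x* = 2 + 4/7·(M − 2·P_x − 6·P_y)/P_x, and y* = 6 + 3/7·(…)/P_y.
Discretionary income = 247 − 2·13 − 6·20.75 = 96.5; x* = 2 + 4/7·96.5/13 = 6.2418; y* = 6 + 3/7·96.5/20.75 = 7.9931.

x* = 6.2418, y* = 7.9931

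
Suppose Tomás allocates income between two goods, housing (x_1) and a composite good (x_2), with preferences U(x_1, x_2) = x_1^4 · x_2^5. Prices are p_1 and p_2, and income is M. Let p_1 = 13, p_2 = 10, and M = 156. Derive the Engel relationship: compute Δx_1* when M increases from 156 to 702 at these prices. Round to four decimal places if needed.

Δx_1* = 18.6667

Tangency: MRS = (4/5)·x_2/x_1 = p_1/p_2.
Rearranging, p_2·x_2 = (5/4)·p_1·x_1. Substituting into the budget gives p_1·x_1·(1 + (5/4)) = M.
Demand: x_1*(p_1,p_2,M) = 4/9·M/p_1 and x_2* = 5/9·M/p_2.
At p_1=13, p_2=10, M=156: x_1* = 4/9·156/13 = 5.3333.
At M' = 702: x_1* = 24. Change: 24 − 5.3333 = 18.6667.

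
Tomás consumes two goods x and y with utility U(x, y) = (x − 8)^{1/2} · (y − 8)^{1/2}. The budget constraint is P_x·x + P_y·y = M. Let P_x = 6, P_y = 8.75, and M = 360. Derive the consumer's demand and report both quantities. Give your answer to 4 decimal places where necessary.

Let x' = x−8, y' = y−8. MRS = y'/x' = P_x/P_y.
After buying the subsistence bundle (8, 8), a share 0.5 of the remaining income goes to x: x* = 8 + 0.5·(M − 8P_x − 8P_y)/P_x.
Discretionary income = 360 − 8·6 − 8·8.75 = 242; x* = 8 + 0.5·242/6 = 28.1667; y* = 8 + 0.5·242/8.75 = 21.8286.

x* = 28.1667, y* = 21.8286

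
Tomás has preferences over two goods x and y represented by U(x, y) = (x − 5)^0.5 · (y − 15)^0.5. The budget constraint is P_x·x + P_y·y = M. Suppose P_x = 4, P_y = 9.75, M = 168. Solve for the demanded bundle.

x* = 5.2188, y* = 15.0897

MRS = (y−15)/(x−5). Tangency with P_x/P_y gives y−15 = (P_x/P_y)·(x−5).
Substituting into the budget: x* = 5 + 0.5·(M − 5·P_x − 15·P_y)/P_x, and y* = 15 + 0.5·(…)/P_y.
Discretionary income = 168 − 5·4 − 15·9.75 = 1.75; x* = 5 + 0.5·1.75/4 = 5.2188; y* = 15 + 0.5·1.75/9.75 = 15.0897.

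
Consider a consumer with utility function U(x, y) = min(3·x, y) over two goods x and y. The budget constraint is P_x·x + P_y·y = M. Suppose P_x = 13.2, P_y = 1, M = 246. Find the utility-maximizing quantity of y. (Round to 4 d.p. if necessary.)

y* = 45.5556

Leontief preferences: the optimum is at the kink where x/1 = y/3, i.e. y = 3·x.
Budget: P_x·x + P_y·3·x = M, so (P_x + 3·P_y)·x = M.
Demand: x*(P_x,P_y,M) = M/(P_x + 3·P_y), y* = 3·M/(P_x + 3·P_y).
Here 13.2 + 3·1 = 16.2, giving y* = 45.5556.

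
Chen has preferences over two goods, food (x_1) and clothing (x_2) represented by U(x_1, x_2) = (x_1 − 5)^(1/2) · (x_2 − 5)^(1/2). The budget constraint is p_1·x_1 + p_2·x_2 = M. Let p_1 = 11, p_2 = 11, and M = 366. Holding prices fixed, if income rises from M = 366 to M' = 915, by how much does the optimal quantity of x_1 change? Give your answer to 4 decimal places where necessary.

MRS = (x_2−5)/(x_1−5). Tangency with p_1/p_2 gives x_2−5 = (p_1/p_2)·(x_1−5).
After buying the subsistence bundle (5, 5), a share 0.5 of the remaining income goes to x_1: x_1* = 5 + 0.5·(M − 5p_1 − 5p_2)/p_1.
Discretionary income = 366 − 5·11 − 5·11 = 256; x_1* = 5 + 0.5·256/11 = 16.6364.
At M' = 915: x_1* = 41.5909. Change: 41.5909 − 16.6364 = 24.9545.

Δx_1* = 24.9545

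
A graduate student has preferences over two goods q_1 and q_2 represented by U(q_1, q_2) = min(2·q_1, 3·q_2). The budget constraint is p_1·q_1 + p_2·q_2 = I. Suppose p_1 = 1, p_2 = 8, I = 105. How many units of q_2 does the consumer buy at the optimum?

Demand: q_1*(p_1,p_2,I) = 3·I/(3·p_1 + 2·p_2), q_2* = 2·I/(3·p_1 + 2·p_2).
Here 3·1 + 2·8 = 19, giving q_2* = 11.0526.

q_2* = 11.0526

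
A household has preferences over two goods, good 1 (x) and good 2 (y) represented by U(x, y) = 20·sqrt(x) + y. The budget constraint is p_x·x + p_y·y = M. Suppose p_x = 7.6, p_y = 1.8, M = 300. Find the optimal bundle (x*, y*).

x* = 5.6094, y* = 142.9825

Set MRS = p_x/p_y: 10·x^(−1/2) = p_x/p_y.
Thus x* = (10·p_y/p_x)² — independent of M — with the rest of income spent on y.
Plugging in: x* = (10·1.8/7.6)² = 5.6094, y* = 142.9825.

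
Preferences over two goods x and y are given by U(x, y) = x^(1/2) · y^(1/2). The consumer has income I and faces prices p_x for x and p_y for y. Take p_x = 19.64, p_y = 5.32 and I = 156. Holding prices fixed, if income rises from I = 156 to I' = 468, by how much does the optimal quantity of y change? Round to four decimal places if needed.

Δy* = 29.3233

MU_x/MU_y = (0.5·y)/(0.5·x); tangency sets this equal to p_x/p_y.
Rearranging, p_y·y = p_x·x. Substituting into the budget gives p_x·x·(1 + 1) = I.
Demand: x*(p_x,p_y,I) = 0.5·I/p_x and y* = 0.5·I/p_y.
At p_x=19.64, p_y=5.32, I=156: y* = 0.5·156/5.32 = 14.6617.
At I' = 468: y* = 43.985. Change: 43.985 − 14.6617 = 29.3233.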